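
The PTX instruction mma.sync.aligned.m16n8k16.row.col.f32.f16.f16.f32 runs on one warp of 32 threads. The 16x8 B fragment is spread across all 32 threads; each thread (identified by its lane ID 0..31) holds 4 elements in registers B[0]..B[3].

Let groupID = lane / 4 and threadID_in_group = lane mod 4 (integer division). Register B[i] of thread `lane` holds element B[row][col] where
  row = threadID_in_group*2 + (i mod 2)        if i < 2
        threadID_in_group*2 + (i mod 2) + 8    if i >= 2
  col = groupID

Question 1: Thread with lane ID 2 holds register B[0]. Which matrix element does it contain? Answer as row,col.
4,0

L=2⇒gr=2>>2=0, th=2&3=2
[0]⇒row 2·2+0+0=4  col gr=0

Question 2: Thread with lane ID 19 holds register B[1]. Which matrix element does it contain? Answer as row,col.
lane 19⇒19/4=4, 19 mod 4=3
i=1  r:2·3+1+0⇒7  c:4

7,4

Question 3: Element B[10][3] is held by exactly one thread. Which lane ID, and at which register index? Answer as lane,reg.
13,2

c=3→G=3  r=10→rhi=1,T=1,p=0
L=3*4+1=13  i=1*2+0=2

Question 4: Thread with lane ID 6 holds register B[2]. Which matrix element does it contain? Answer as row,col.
lane 6->6/4=1, 6 mod 4=2
i=2  r:2·2+0+8->12  c:1

12,1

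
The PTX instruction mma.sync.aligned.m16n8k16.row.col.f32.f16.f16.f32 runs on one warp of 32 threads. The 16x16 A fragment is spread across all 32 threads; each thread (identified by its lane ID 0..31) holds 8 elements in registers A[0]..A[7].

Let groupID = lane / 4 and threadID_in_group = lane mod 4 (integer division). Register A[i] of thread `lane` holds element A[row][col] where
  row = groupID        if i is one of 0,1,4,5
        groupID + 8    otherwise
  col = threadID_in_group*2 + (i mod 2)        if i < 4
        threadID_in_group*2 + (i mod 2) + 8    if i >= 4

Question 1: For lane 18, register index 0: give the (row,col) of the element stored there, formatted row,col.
4,4

18: gid=4,tid=2
[0] (4+0,2*2+0+0) = (4,4)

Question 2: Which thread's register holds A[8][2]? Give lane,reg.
1,2

r=8⇒gr=0,Rb=1  c=2⇒Cb=0,th=1,odd=0
L=0*4+1=1  i=0*4+1*2+0=2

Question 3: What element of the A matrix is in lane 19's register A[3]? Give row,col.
lane 19: g=4 (19/4), t=3 (19%4)
i=3: r=4+8=12, c=3*2+1+0=7

12,7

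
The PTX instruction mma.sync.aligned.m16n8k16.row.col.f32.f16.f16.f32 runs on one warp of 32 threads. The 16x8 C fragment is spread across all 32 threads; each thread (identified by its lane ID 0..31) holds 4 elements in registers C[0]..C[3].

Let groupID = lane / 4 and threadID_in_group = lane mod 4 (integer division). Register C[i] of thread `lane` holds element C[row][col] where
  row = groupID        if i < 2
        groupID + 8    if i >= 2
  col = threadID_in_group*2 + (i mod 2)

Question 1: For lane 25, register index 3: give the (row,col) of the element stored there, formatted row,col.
lane 25->25/4=6, 25 mod 4=1
i=3  r:6+8->14  c:2·1+1->3

14,3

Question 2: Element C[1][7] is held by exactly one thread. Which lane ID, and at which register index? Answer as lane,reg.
7,1

r: 1->gid=1,r8=0  c: 7->tid=3,i&1=1
L=1*4+3=7  i=0*2+1=1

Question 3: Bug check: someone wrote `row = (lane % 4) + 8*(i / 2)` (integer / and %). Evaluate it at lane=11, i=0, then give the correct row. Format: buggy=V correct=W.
buggy=3 correct=2

`(lane % 4) + 8*(i / 2)`[11,0]=>3
L=11=>grp=11>>2=2, tig=11&3=3
[0]=>row 2+0=2  col 3·2+0=6
row: 3 vs 2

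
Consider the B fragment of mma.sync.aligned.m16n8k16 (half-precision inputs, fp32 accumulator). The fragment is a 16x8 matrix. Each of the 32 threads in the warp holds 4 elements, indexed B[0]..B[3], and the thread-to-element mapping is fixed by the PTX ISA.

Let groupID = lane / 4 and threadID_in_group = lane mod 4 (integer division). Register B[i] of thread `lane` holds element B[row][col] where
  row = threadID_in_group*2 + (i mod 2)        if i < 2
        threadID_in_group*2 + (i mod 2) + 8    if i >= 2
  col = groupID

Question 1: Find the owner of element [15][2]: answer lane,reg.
11,3

c=2->g=2  r=15->rb=1,t=3,b0=1
L=2*4+3=11  i=1*2+1=3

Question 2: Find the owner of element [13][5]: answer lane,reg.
22,3

c=5->g=5  r=13->rb=1,t=2,b0=1
L=5*4+2=22  i=1*2+1=3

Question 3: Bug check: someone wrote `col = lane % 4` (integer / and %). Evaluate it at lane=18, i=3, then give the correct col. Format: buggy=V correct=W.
buggy=2 correct=4

`lane % 4`[18,3]=>2
lane 18=>18/4=4, 18 mod 4=2
i=3  r:2·2+1+8=>13  c:4
col: 2 vs 4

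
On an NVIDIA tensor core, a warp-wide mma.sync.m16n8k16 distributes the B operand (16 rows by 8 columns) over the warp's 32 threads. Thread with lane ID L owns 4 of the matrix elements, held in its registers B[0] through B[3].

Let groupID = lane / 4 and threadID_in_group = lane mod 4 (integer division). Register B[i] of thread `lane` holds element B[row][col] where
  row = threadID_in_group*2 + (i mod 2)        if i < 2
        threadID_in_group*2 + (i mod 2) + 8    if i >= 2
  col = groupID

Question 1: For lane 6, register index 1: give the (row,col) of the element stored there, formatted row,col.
lane 6->6/4=1, 6 mod 4=2
i=1  r:2·2+1+0->5  c:1

5,1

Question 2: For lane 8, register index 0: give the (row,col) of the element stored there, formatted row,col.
lane 8⇒8/4=2, 8 mod 4=0
i=0  r:2·0+0+0⇒0  c:2

0,2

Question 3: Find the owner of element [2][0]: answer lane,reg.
c=0⇒gr=0  r=2⇒Rb=0,th=1,odd=0
L=0*4+1=1  i=0*2+0=0

1,0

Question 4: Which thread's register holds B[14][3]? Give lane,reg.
15,2

c:3=>grp=3  r:14=>rB=1,tig=3,lo=0
L=3*4+3=15  i=1*2+0=2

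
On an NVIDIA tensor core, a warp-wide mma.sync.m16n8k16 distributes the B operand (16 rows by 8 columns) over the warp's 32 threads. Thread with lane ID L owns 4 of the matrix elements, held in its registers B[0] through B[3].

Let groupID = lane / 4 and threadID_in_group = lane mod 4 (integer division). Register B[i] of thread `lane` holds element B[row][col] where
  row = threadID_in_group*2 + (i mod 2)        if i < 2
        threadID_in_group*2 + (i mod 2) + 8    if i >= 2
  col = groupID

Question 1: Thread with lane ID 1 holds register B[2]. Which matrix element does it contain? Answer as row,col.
10,0

lane 1: grp=0 (1/4), tig=1 (1%4)
i=2: r=1*2+0+8=10, c=grp=0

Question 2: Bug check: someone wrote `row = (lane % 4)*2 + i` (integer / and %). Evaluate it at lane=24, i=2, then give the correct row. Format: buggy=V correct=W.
`(lane % 4)*2 + i`[24,2]->2
lane 24: g=6 (24/4), t=0 (24%4)
i=2: r=0*2+0+8=8, c=g=6
row: 2 vs 8

buggy=2 correct=8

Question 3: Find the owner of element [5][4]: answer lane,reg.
18,1

c=4→G=4  r=5→rhi=0,T=2,p=1
L=4*4+2=18  i=0*2+1=1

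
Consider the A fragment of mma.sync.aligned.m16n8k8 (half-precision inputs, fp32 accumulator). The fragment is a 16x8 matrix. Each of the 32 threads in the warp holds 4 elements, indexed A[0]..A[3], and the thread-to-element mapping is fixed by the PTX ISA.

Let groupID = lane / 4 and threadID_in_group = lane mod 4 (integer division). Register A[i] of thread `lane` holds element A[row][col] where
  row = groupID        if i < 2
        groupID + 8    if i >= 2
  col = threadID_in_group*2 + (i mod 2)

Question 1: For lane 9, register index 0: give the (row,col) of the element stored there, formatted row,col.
2,2

lane 9: gr=2 (9/4), th=1 (9%4)
i=0: r=2+0=2, c=1*2+0=2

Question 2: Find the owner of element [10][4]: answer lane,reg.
10,2

r:10=>grp=2,rB=1  c:4=>tig=2,lo=0
L=2*4+2=10  i=1*2+0=2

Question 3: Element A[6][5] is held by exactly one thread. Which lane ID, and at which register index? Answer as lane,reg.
26,1

r:6=>grp=6,rB=0  c:5=>tig=2,lo=1
L=6*4+2=26  i=0*2+1=1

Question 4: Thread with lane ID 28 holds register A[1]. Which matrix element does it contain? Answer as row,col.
lane 28→28/4=7, 28 mod 4=0
i=1  r:7+0→7  c:2·0+1→1

7,1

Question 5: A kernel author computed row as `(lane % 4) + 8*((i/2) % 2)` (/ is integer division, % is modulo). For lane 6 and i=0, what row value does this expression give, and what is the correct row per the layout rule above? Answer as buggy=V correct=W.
`(lane % 4) + 8*((i/2) % 2)`[6,0]->2
6: g=1,t=2
[0] (1+0,2*2+0) = (1,4)
row: 2 vs 1

buggy=2 correct=1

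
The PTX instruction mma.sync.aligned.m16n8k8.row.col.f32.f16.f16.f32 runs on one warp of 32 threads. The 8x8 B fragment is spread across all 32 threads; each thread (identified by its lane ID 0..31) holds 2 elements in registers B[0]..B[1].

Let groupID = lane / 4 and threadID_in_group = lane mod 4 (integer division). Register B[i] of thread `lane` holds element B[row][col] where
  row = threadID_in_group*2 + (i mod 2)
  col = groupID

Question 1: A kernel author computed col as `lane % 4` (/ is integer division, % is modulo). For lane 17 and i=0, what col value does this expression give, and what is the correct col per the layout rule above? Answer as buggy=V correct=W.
`lane % 4`[17,0]->1
lane 17: g=4 (17/4), t=1 (17%4)
i=0: r=1*2+0=2, c=g=4
col: 1 vs 4

buggy=1 correct=4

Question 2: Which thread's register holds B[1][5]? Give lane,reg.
c=5→G=5  r=1→T=0,p=1
L=5*4+0=20  i=1=1

20,1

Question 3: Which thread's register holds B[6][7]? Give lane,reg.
c=7→G=7  r=6→T=3,p=0
L=7*4+3=31  i=0=0

31,0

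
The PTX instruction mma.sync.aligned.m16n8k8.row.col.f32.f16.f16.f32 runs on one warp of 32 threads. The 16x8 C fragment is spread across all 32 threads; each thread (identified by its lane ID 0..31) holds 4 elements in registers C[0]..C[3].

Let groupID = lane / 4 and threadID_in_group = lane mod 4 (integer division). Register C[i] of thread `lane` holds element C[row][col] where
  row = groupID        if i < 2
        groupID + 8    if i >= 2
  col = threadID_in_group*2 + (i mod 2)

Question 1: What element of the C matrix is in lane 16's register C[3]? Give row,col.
12,1

lane 16->16/4=4, 16 mod 4=0
i=3  r:4+8->12  c:2·0+1->1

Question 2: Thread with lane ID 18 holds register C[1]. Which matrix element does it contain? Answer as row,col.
4,5

L=18⇒gr=18>>2=4, th=18&3=2
[1]⇒row 4+0=4  col 2·2+1=5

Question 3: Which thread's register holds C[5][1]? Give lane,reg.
r=5->g=5,rb=0  c=1->t=0,b0=1
L=5*4+0=20  i=0*2+1=1

20,1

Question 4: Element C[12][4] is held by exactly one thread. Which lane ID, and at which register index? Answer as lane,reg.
18,2

r:12=>grp=4,rB=1  c:4=>tig=2,lo=0
L=4*4+2=18  i=1*2+0=2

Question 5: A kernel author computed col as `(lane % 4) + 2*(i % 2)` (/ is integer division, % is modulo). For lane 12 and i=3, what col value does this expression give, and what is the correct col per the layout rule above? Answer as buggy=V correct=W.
buggy=2 correct=1

`(lane % 4) + 2*(i % 2)`[12,3]->2
lane 12: g=3 (12/4), t=0 (12%4)
i=3: r=3+8=11, c=0*2+1=1
col: 2 vs 1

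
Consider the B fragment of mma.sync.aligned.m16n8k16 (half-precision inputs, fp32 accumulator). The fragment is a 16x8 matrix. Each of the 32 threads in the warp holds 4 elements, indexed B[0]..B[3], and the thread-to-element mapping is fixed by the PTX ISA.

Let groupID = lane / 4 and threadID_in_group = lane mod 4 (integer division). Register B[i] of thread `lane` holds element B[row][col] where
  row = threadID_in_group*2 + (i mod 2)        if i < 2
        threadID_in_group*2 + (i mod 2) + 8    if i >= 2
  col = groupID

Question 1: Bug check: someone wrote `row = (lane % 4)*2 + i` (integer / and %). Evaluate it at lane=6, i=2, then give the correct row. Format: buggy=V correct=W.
buggy=6 correct=12

`(lane % 4)*2 + i`[6,2]→6
6: G=1,T=2
[2] (2*2+0+8,1) = (12,1)
row: 6 vs 12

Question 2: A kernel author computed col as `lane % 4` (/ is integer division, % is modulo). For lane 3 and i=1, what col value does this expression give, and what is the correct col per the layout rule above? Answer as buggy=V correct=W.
buggy=3 correct=0

`lane % 4`[3,1]⇒3
lane 3: gr=0 (3/4), th=3 (3%4)
i=1: r=3*2+1+0=7, c=gr=0
col: 3 vs 0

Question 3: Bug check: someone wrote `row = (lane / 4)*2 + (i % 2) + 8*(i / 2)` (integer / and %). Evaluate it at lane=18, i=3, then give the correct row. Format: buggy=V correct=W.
buggy=17 correct=13

`(lane / 4)*2 + (i % 2) + 8*(i / 2)`[18,3]→17
lane 18→18/4=4, 18 mod 4=2
i=3  r:2·2+1+8→13  c:4
row: 17 vs 13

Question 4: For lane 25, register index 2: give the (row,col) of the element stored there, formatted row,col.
L=25→G=25>>2=6, T=25&3=1
[2]→row 1·2+0+8=10  col G=6

10,6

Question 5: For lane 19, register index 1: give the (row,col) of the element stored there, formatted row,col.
7,4

lane 19: gr=4 (19/4), th=3 (19%4)
i=1: r=3*2+1+0=7, c=gr=4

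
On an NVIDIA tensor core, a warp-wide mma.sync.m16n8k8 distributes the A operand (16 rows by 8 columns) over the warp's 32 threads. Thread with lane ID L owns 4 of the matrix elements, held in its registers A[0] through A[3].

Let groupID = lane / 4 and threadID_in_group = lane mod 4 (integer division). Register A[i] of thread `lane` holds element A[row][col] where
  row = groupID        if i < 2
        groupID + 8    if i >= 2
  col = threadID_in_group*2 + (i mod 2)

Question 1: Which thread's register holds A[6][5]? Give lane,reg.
r=6→G=6,rhi=0  c=5→T=2,p=1
L=6*4+2=26  i=0*2+1=1

26,1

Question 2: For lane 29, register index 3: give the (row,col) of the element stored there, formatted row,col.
lane 29: gr=7 (29/4), th=1 (29%4)
i=3: r=7+8=15, c=1*2+1=3

15,3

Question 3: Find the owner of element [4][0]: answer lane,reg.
16,0

r: 4->gid=4,r8=0  c: 0->tid=0,i&1=0
L=4*4+0=16  i=0*2+0=0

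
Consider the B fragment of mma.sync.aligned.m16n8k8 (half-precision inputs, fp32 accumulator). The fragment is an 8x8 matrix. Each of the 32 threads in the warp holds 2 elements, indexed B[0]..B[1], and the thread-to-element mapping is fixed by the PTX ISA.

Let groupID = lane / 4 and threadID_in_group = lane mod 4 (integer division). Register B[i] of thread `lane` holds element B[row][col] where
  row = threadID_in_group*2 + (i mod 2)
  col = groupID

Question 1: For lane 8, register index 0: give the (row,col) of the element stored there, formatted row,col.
L=8⇒gr=8>>2=2, th=8&3=0
[0]⇒row 0·2+0=0  col gr=2

0,2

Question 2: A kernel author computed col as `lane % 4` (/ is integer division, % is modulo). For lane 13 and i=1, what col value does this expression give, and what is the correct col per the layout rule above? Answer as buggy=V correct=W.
`lane % 4`[13,1]->1
13: g=3,t=1
[1] (1*2+1,3) = (3,3)
col: 1 vs 3

buggy=1 correct=3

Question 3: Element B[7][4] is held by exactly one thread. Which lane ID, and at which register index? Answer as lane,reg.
c:4=>grp=4  r:7=>tig=3,lo=1
L=4*4+3=19  i=1=1

19,1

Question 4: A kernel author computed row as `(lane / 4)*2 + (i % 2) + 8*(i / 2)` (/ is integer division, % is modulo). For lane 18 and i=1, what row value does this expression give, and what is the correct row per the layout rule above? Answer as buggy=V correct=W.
buggy=9 correct=5

`(lane / 4)*2 + (i % 2) + 8*(i / 2)`[18,1]⇒9
18: gr=4,th=2
[1] (2*2+1,4) = (5,4)
row: 9 vs 5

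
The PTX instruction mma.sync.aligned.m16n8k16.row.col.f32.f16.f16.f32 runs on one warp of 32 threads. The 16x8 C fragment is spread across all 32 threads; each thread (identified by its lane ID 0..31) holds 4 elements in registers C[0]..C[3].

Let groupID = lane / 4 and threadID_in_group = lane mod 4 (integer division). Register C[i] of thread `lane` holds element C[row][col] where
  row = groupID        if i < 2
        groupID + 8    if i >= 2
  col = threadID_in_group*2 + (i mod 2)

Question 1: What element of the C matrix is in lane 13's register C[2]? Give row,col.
11,2

13: gid=3,tid=1
[2] (3+8,1*2+0) = (11,2)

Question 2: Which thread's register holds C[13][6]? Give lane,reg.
23,2

r=13⇒gr=5,Rb=1  c=6⇒th=3,odd=0
L=5*4+3=23  i=1*2+0=2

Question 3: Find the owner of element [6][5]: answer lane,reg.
r=6→G=6,rhi=0  c=5→T=2,p=1
L=6*4+2=26  i=0*2+1=1

26,1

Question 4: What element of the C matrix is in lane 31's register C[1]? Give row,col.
lane 31: grp=7 (31/4), tig=3 (31%4)
i=1: r=7+0=7, c=3*2+1=7

7,7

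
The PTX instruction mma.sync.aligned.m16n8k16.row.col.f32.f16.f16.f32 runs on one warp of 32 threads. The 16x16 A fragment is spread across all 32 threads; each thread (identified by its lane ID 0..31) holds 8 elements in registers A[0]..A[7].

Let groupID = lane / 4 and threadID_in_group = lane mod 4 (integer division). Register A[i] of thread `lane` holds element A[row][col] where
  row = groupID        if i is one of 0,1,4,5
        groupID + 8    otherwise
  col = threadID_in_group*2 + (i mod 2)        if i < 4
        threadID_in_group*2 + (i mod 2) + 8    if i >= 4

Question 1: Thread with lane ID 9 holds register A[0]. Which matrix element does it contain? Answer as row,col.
lane 9->9/4=2, 9 mod 4=1
i=0  r:2+0->2  c:2·1+0+0->2

2,2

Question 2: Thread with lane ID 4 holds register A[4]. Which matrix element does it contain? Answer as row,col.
lane 4: grp=1 (4/4), tig=0 (4%4)
i=4: r=1+0=1, c=0*2+0+8=8

1,8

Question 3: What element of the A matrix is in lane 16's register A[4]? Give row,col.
4,8

L=16->gid=16>>2=4, tid=16&3=0
[4]->row 4+0=4  col 0·2+0+8=8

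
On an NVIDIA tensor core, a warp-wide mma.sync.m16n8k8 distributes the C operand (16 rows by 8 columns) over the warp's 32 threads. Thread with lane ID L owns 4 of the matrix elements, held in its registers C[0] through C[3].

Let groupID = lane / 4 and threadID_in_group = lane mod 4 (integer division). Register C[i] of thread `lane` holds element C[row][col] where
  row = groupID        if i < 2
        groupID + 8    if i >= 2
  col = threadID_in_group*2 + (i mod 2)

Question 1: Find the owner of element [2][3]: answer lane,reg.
9,1

r:2=>grp=2,rB=0  c:3=>tig=1,lo=1
L=2*4+1=9  i=0*2+1=1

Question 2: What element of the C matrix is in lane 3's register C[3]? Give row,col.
lane 3->3/4=0, 3 mod 4=3
i=3  r:0+8->8  c:2·3+1->7

8,7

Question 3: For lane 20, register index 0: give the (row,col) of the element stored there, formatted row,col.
lane 20: g=5 (20/4), t=0 (20%4)
i=0: r=5+0=5, c=0*2+0=0

5,0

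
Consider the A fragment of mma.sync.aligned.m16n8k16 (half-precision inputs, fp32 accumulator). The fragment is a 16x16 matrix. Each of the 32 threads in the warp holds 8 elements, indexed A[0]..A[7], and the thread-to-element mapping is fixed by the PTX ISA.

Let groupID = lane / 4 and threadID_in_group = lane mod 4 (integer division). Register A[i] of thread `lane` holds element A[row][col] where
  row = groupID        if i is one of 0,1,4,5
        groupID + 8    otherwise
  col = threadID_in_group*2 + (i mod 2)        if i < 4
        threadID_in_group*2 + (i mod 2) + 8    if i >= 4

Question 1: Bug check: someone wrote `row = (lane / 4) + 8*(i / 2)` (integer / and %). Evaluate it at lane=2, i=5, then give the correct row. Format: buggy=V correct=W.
buggy=16 correct=0

`(lane / 4) + 8*(i / 2)`[2,5]→16
2: G=0,T=2
[5] (0+0,2*2+1+8) = (0,13)
row: 16 vs 0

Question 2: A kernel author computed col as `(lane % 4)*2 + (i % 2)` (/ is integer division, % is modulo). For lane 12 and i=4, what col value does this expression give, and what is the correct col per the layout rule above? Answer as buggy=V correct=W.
buggy=0 correct=8

`(lane % 4)*2 + (i % 2)`[12,4]⇒0
12: gr=3,th=0
[4] (3+0,0*2+0+8) = (3,8)
col: 0 vs 8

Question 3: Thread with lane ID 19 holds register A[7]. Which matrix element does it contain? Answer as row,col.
12,15

lane 19: gid=4 (19/4), tid=3 (19%4)
i=7: r=4+8=12, c=3*2+1+8=15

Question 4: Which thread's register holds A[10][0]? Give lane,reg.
r=10→G=2,rhi=1  c=0→chi=0,T=0,p=0
L=2*4+0=8  i=0*4+1*2+0=2

8,2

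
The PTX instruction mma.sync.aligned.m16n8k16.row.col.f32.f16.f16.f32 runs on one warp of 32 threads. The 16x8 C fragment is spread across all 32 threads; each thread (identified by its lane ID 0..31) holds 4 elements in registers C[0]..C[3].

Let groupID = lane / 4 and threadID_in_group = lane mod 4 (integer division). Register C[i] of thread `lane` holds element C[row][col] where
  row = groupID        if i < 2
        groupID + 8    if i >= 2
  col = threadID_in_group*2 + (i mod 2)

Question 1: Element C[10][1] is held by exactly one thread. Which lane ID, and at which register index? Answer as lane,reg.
r=10->g=2,rb=1  c=1->t=0,b0=1
L=2*4+0=8  i=1*2+1=3

8,3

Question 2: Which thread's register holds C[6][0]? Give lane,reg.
r=6->g=6,rb=0  c=0->t=0,b0=0
L=6*4+0=24  i=0*2+0=0

24,0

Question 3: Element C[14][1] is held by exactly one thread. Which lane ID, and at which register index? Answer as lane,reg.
r=14⇒gr=6,Rb=1  c=1⇒th=0,odd=1
L=6*4+0=24  i=1*2+1=3

24,3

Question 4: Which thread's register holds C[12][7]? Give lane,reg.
19,3

r=12->g=4,rb=1  c=7->t=3,b0=1
L=4*4+3=19  i=1*2+1=3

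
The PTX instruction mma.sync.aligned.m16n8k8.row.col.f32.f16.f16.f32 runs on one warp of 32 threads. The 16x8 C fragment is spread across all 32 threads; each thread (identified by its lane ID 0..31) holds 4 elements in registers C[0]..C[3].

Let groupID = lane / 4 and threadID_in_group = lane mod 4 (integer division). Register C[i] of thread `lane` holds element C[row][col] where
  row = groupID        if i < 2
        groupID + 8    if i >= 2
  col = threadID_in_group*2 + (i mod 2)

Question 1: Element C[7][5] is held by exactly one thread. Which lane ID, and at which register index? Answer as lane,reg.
30,1

r: 7->gid=7,r8=0  c: 5->tid=2,i&1=1
L=7*4+2=30  i=0*2+1=1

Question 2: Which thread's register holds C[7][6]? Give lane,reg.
r: 7->gid=7,r8=0  c: 6->tid=3,i&1=0
L=7*4+3=31  i=0*2+0=0

31,0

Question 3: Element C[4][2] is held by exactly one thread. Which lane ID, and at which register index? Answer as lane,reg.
r:4=>grp=4,rB=0  c:2=>tig=1,lo=0
L=4*4+1=17  i=0*2+0=0

17,0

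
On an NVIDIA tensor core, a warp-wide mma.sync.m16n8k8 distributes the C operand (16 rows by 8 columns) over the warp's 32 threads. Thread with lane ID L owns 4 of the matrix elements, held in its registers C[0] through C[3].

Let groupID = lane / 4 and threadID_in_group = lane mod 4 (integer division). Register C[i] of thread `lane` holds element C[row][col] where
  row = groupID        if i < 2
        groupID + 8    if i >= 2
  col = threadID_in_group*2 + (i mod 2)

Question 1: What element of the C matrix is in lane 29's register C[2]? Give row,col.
15,2

29: gid=7,tid=1
[2] (7+8,1*2+0) = (15,2)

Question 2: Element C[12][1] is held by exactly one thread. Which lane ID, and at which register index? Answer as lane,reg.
16,3

r: 12->gid=4,r8=1  c: 1->tid=0,i&1=1
L=4*4+0=16  i=1*2+1=3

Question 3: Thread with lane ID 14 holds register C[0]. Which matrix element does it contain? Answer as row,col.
lane 14=>14/4=3, 14 mod 4=2
i=0  r:3+0=>3  c:2·2+0=>4

3,4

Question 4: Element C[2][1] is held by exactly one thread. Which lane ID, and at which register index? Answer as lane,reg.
r: 2->gid=2,r8=0  c: 1->tid=0,i&1=1
L=2*4+0=8  i=0*2+1=1

8,1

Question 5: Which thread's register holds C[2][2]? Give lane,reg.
r: 2->gid=2,r8=0  c: 2->tid=1,i&1=0
L=2*4+1=9  i=0*2+0=0

9,0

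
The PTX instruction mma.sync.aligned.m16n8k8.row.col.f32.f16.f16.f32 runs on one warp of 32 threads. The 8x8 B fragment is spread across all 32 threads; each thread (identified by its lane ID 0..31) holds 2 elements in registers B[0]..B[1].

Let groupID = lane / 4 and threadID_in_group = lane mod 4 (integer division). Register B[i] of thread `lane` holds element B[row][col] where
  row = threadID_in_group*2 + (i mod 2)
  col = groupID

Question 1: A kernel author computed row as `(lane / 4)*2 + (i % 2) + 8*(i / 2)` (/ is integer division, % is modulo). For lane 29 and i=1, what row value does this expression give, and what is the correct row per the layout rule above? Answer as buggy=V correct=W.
buggy=15 correct=3

`(lane / 4)*2 + (i % 2) + 8*(i / 2)`[29,1]=>15
L=29=>grp=29>>2=7, tig=29&3=1
[1]=>row 1·2+1=3  col grp=7
row: 15 vs 3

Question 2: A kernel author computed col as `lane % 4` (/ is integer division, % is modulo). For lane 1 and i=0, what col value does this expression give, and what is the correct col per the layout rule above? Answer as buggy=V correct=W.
`lane % 4`[1,0]→1
lane 1→1/4=0, 1 mod 4=1
i=0  r:2·1+0→2  c:0
col: 1 vs 0

buggy=1 correct=0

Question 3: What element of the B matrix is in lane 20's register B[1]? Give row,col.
1,5

20: g=5,t=0
[1] (0*2+1,5) = (1,5)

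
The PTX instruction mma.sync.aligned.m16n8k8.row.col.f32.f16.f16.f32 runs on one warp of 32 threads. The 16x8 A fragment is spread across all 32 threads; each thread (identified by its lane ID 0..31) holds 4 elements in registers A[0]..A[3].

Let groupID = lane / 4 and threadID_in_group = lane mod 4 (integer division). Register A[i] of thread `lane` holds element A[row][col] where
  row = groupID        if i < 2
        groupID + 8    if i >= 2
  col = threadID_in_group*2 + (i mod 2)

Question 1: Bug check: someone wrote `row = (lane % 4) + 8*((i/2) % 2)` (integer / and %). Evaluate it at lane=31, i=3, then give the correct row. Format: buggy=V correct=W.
`(lane % 4) + 8*((i/2) % 2)`[31,3]⇒11
L=31⇒gr=31>>2=7, th=31&3=3
[3]⇒row 7+8=15  col 3·2+1=7
row: 11 vs 15

buggy=11 correct=15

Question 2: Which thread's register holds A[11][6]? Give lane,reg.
r=11->g=3,rb=1  c=6->t=3,b0=0
L=3*4+3=15  i=1*2+0=2

15,2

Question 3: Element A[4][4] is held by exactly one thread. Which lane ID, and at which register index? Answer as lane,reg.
18,0

r=4->g=4,rb=0  c=4->t=2,b0=0
L=4*4+2=18  i=0*2+0=0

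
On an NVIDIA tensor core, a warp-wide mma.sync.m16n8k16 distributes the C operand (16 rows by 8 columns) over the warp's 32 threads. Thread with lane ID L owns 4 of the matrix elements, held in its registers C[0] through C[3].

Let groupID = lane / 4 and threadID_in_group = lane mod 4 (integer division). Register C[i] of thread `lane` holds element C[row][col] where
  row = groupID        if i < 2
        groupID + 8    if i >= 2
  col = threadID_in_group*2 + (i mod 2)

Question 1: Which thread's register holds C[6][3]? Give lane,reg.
25,1

r=6->g=6,rb=0  c=3->t=1,b0=1
L=6*4+1=25  i=0*2+1=1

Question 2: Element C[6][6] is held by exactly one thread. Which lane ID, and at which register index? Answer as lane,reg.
r=6⇒gr=6,Rb=0  c=6⇒th=3,odd=0
L=6*4+3=27  i=0*2+0=0

27,0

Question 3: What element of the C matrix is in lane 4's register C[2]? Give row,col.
9,0

4: G=1,T=0
[2] (1+8,0*2+0) = (9,0)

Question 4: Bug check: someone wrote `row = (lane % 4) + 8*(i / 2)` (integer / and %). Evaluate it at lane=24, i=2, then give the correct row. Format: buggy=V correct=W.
buggy=8 correct=14

`(lane % 4) + 8*(i / 2)`[24,2]⇒8
lane 24⇒24/4=6, 24 mod 4=0
i=2  r:6+8⇒14  c:2·0+0⇒0
row: 8 vs 14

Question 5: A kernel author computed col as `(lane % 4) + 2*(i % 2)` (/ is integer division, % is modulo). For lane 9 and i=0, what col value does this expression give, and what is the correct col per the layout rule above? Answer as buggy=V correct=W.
buggy=1 correct=2

`(lane % 4) + 2*(i % 2)`[9,0]⇒1
L=9⇒gr=9>>2=2, th=9&3=1
[0]⇒row 2+0=2  col 1·2+0=2
col: 1 vs 2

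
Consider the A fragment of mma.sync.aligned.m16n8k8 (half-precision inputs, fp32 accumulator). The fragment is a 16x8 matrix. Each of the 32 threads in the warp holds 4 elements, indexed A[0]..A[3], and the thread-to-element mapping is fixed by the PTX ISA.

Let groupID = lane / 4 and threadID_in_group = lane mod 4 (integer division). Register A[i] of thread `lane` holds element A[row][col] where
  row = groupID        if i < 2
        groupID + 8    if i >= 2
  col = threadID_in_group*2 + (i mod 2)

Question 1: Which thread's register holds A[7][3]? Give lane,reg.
29,1

r:7=>grp=7,rB=0  c:3=>tig=1,lo=1
L=7*4+1=29  i=0*2+1=1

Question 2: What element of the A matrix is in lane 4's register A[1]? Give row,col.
1,1

lane 4⇒4/4=1, 4 mod 4=0
i=1  r:1+0⇒1  c:2·0+1⇒1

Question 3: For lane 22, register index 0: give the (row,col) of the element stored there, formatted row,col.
L=22->g=22>>2=5, t=22&3=2
[0]->row 5+0=5  col 2·2+0=4

5,4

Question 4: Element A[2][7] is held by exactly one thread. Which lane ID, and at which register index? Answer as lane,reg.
r=2→G=2,rhi=0  c=7→T=3,p=1
L=2*4+3=11  i=0*2+1=1

11,1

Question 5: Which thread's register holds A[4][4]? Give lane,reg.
r: 4->gid=4,r8=0  c: 4->tid=2,i&1=0
L=4*4+2=18  i=0*2+0=0

18,0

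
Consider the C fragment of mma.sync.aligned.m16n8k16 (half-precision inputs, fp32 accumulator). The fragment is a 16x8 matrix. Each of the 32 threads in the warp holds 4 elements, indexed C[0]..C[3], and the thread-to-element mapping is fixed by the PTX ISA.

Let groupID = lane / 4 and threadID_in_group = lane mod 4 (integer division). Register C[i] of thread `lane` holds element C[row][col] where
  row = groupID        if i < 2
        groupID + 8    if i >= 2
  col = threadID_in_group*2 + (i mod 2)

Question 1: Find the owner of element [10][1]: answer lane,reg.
8,3

r=10⇒gr=2,Rb=1  c=1⇒th=0,odd=1
L=2*4+0=8  i=1*2+1=3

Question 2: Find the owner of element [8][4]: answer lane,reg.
r=8→G=0,rhi=1  c=4→T=2,p=0
L=0*4+2=2  i=1*2+0=2

2,2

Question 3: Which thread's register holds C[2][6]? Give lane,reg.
r:2=>grp=2,rB=0  c:6=>tig=3,lo=0
L=2*4+3=11  i=0*2+0=0

11,0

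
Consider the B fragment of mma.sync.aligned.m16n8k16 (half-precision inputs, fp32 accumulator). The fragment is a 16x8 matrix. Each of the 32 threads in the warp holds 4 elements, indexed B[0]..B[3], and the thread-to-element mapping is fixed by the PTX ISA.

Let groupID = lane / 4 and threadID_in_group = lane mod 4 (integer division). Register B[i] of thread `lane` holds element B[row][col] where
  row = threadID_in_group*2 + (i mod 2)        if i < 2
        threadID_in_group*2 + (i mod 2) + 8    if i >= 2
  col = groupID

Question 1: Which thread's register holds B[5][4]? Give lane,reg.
18,1

c=4->g=4  r=5->rb=0,t=2,b0=1
L=4*4+2=18  i=0*2+1=1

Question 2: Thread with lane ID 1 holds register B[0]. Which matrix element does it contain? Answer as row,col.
lane 1: g=0 (1/4), t=1 (1%4)
i=0: r=1*2+0+0=2, c=g=0

2,0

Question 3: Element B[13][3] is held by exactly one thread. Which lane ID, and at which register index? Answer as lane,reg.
14,3

c=3⇒gr=3  r=13⇒Rb=1,th=2,odd=1
L=3*4+2=14  i=1*2+1=3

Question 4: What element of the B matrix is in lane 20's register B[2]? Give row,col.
L=20→G=20>>2=5, T=20&3=0
[2]→row 0·2+0+8=8  col G=5

8,5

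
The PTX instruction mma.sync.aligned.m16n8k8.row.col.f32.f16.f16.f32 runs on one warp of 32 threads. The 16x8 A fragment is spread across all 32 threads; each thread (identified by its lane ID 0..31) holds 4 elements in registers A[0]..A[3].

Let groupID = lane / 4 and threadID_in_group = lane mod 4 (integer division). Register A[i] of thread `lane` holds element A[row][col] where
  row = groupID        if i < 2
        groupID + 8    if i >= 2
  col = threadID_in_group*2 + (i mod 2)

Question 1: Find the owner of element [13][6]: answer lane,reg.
r:13=>grp=5,rB=1  c:6=>tig=3,lo=0
L=5*4+3=23  i=1*2+0=2

23,2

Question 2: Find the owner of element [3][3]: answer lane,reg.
13,1

r: 3->gid=3,r8=0  c: 3->tid=1,i&1=1
L=3*4+1=13  i=0*2+1=1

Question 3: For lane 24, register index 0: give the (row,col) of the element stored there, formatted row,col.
6,0

24: g=6,t=0
[0] (6+0,0*2+0) = (6,0)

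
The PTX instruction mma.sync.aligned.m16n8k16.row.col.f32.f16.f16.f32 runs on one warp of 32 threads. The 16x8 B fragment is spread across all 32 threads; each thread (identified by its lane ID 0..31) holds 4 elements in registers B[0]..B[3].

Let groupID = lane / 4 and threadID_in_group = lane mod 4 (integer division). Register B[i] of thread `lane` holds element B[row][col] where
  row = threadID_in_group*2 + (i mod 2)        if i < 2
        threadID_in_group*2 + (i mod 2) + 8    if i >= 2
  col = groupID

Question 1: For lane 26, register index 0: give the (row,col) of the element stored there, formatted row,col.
L=26⇒gr=26>>2=6, th=26&3=2
[0]⇒row 2·2+0+0=4  col gr=6

4,6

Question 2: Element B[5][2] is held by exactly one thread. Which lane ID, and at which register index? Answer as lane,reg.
10,1

c=2→G=2  r=5→rhi=0,T=2,p=1
L=2*4+2=10  i=0*2+1=1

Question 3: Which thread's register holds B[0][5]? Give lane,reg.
20,0

c=5->g=5  r=0->rb=0,t=0,b0=0
L=5*4+0=20  i=0*2+0=0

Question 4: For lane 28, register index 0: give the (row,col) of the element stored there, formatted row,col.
lane 28: grp=7 (28/4), tig=0 (28%4)
i=0: r=0*2+0+0=0, c=grp=7

0,7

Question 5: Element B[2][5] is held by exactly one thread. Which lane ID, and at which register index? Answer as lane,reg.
c=5⇒gr=5  r=2⇒Rb=0,th=1,odd=0
L=5*4+1=21  i=0*2+0=0

21,0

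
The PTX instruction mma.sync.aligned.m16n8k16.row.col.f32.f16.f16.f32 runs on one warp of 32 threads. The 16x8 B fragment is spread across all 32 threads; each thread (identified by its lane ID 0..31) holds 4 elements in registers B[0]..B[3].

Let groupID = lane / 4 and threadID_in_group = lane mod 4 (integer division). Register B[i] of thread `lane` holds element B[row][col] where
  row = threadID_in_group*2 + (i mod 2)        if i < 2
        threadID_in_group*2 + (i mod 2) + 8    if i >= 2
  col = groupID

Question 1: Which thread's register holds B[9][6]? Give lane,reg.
24,3

c:6=>grp=6  r:9=>rB=1,tig=0,lo=1
L=6*4+0=24  i=1*2+1=3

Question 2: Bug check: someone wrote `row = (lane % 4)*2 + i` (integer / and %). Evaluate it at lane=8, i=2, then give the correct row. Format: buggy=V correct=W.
buggy=2 correct=8

`(lane % 4)*2 + i`[8,2]⇒2
8: gr=2,th=0
[2] (0*2+0+8,2) = (8,2)
row: 2 vs 8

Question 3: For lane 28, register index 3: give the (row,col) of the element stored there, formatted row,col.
28: grp=7,tig=0
[3] (0*2+1+8,7) = (9,7)

9,7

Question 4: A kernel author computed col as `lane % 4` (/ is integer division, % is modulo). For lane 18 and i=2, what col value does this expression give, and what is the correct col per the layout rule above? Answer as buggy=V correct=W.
buggy=2 correct=4

`lane % 4`[18,2]->2
lane 18: gid=4 (18/4), tid=2 (18%4)
i=2: r=2*2+0+8=12, c=gid=4
col: 2 vs 4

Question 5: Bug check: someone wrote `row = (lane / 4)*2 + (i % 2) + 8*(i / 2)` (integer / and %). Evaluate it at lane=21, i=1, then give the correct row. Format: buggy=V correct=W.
`(lane / 4)*2 + (i % 2) + 8*(i / 2)`[21,1]->11
lane 21: g=5 (21/4), t=1 (21%4)
i=1: r=1*2+1+0=3, c=g=5
row: 11 vs 3

buggy=11 correct=3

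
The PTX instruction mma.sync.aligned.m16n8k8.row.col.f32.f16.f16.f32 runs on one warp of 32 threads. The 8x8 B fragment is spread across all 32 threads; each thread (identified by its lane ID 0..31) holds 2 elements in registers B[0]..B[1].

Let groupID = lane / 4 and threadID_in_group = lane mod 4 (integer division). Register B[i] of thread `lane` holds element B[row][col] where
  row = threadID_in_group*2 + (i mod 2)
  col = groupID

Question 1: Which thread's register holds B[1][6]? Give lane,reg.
24,1

c=6⇒gr=6  r=1⇒th=0,odd=1
L=6*4+0=24  i=1=1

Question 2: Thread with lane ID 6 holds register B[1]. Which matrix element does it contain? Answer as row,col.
5,1

lane 6: gid=1 (6/4), tid=2 (6%4)
i=1: r=2*2+1=5, c=gid=1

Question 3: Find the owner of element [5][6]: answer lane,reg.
c: 6->gid=6  r: 5->tid=2,i&1=1
L=6*4+2=26  i=1=1

26,1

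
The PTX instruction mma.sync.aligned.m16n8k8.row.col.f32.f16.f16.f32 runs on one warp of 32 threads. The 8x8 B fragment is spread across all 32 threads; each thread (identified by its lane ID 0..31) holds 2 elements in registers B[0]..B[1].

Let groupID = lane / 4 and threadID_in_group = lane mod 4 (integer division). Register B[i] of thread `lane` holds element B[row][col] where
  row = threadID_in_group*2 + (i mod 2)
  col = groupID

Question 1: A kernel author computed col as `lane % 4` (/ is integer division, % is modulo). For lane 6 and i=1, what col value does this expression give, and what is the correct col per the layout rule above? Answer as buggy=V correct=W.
`lane % 4`[6,1]⇒2
lane 6⇒6/4=1, 6 mod 4=2
i=1  r:2·2+1⇒5  c:1
col: 2 vs 1

buggy=2 correct=1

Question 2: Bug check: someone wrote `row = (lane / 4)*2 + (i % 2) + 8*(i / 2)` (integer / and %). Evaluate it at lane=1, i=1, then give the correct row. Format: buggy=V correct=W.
`(lane / 4)*2 + (i % 2) + 8*(i / 2)`[1,1]⇒1
lane 1: gr=0 (1/4), th=1 (1%4)
i=1: r=1*2+1=3, c=gr=0
row: 1 vs 3

buggy=1 correct=3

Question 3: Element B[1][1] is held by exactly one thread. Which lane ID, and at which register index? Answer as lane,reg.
4,1

c: 1->gid=1  r: 1->tid=0,i&1=1
L=1*4+0=4  i=1=1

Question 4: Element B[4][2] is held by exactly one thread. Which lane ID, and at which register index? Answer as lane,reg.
10,0

c=2⇒gr=2  r=4⇒th=2,odd=0
L=2*4+2=10  i=0=0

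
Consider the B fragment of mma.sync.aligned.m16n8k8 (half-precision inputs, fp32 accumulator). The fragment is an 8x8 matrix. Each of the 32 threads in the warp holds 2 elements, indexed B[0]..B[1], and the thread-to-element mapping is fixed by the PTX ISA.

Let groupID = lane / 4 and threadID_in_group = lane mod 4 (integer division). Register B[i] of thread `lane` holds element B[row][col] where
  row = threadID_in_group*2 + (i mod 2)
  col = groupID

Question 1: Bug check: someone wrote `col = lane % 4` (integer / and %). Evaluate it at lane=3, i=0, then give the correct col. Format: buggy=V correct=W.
buggy=3 correct=0

`lane % 4`[3,0]⇒3
lane 3⇒3/4=0, 3 mod 4=3
i=0  r:2·3+0⇒6  c:0
col: 3 vs 0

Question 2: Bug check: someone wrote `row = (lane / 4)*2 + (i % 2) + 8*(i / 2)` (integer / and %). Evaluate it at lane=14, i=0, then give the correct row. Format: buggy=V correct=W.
buggy=6 correct=4

`(lane / 4)*2 + (i % 2) + 8*(i / 2)`[14,0]→6
lane 14→14/4=3, 14 mod 4=2
i=0  r:2·2+0→4  c:3
row: 6 vs 4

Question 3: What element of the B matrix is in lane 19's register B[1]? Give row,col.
7,4

lane 19: g=4 (19/4), t=3 (19%4)
i=1: r=3*2+1=7, c=g=4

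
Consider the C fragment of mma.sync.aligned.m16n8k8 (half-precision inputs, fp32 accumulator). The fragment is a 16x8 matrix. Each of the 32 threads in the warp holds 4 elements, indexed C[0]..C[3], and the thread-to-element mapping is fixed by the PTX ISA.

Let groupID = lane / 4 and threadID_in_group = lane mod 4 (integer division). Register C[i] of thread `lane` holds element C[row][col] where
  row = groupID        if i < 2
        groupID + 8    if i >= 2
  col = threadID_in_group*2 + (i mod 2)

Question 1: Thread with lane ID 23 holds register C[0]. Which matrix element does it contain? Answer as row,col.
5,6

23: g=5,t=3
[0] (5+0,3*2+0) = (5,6)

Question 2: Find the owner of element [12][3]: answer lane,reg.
17,3

r:12=>grp=4,rB=1  c:3=>tig=1,lo=1
L=4*4+1=17  i=1*2+1=3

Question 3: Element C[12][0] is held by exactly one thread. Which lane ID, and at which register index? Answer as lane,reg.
16,2

r:12=>grp=4,rB=1  c:0=>tig=0,lo=0
L=4*4+0=16  i=1*2+0=2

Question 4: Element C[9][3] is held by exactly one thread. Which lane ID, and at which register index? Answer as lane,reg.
5,3

r=9->g=1,rb=1  c=3->t=1,b0=1
L=1*4+1=5  i=1*2+1=3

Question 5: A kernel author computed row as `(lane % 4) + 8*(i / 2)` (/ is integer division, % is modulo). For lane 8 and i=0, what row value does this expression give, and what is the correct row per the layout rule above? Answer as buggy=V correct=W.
`(lane % 4) + 8*(i / 2)`[8,0]->0
lane 8: g=2 (8/4), t=0 (8%4)
i=0: r=2+0=2, c=0*2+0=0
row: 0 vs 2

buggy=0 correct=2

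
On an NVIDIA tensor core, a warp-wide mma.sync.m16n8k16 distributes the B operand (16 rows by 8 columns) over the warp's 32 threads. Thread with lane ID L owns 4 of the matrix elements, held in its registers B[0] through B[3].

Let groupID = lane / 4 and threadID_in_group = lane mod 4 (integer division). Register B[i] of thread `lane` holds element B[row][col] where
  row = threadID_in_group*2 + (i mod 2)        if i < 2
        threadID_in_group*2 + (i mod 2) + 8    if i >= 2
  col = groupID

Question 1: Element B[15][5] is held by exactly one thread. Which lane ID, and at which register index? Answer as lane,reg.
23,3

c=5⇒gr=5  r=15⇒Rb=1,th=3,odd=1
L=5*4+3=23  i=1*2+1=3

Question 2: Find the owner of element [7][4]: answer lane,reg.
c:4=>grp=4  r:7=>rB=0,tig=3,lo=1
L=4*4+3=19  i=0*2+1=1

19,1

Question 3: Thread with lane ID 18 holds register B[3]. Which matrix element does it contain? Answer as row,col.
13,4

lane 18->18/4=4, 18 mod 4=2
i=3  r:2·2+1+8->13  c:4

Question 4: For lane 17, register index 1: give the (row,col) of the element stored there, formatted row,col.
3,4

lane 17->17/4=4, 17 mod 4=1
i=1  r:2·1+1+0->3  c:4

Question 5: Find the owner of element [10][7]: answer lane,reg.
29,2

c=7⇒gr=7  r=10⇒Rb=1,th=1,odd=0
L=7*4+1=29  i=1*2+0=2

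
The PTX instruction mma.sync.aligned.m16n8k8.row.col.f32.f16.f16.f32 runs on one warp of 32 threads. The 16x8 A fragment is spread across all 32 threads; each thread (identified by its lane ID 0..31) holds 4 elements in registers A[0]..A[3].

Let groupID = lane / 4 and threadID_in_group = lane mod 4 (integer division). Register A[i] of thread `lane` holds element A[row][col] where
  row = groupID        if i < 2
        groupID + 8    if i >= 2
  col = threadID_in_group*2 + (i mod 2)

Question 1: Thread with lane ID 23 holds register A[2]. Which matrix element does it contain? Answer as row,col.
13,6

lane 23: gid=5 (23/4), tid=3 (23%4)
i=2: r=5+8=13, c=3*2+0=6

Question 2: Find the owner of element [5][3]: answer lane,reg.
r=5→G=5,rhi=0  c=3→T=1,p=1
L=5*4+1=21  i=0*2+1=1

21,1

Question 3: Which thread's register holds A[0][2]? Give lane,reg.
1,0

r:0=>grp=0,rB=0  c:2=>tig=1,lo=0
L=0*4+1=1  i=0*2+0=0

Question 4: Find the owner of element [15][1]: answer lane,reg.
28,3

r=15⇒gr=7,Rb=1  c=1⇒th=0,odd=1
L=7*4+0=28  i=1*2+1=3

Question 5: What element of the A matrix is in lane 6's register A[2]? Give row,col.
lane 6=>6/4=1, 6 mod 4=2
i=2  r:1+8=>9  c:2·2+0=>4

9,4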